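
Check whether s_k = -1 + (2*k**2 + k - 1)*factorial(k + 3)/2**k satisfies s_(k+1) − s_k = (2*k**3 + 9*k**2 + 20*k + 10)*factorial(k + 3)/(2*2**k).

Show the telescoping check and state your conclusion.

s_(k+1) = 2**(-k - 1)*(k + 2*(k + 1)**2)*factorial(k + 4) - 1
s_(k+1) − s_k = (2*k**3 + 9*k**2 + 20*k + 10)*factorial(k + 3)/(2*2**k)
(s_(k+1) − s_k) − t_k = 0

Valid: the claim telescopes to t_k.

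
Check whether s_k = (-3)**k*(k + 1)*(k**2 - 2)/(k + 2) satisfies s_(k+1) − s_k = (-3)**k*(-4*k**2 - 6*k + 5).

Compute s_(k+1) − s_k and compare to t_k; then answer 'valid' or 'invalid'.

s_(k+1) = (-3)**(k + 1)*(k + 2)*((k + 1)**2 - 2)/(k + 3)
s_(k+1) − s_k = (-3)**k*(-4*k**4 - 22*k**3 - 34*k**2 - 4*k + 18)/(k**2 + 5*k + 6)
(s_(k+1) − s_k) − t_k = (-3)**k*(4*k**3 + 15*k**2 + 7*k - 12)/(k**2 + 5*k + 6)

Invalid: residual (-3)**k*(4*k**3 + 15*k**2 + 7*k - 12)/(k**2 + 5*k + 6) ≠ 0.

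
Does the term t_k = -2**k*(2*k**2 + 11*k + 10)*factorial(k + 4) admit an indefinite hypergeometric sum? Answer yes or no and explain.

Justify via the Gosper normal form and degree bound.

Ratio r(k) = 2*(2*k**3 + 25*k**2 + 98*k + 115)/(2*k**2 + 11*k + 10).
Gosper form: A/B · C(k+1)/C(k) with A=2*k + 10, B=1, C=k**2 + 11*k/2 + 5.
Key eq: (2*k + 10)·f(k+1) = (1)·f(k) + (k**2 + 11*k/2 + 5).
deg f ≤ 1 (via 1,0,2).
Solving with deg f ≤ 1: f(k) = k/2.
Get s_k = R·t_k = -2**k*k*factorial(k + 4) with R(k) = B(k−1)f(k)/C(k) = k/(2*k**2 + 11*k + 10).
Δs = -2**k*(2*k**2 + 11*k + 10)*factorial(k + 4), as required.

Yes. s_k = -2**k*k*factorial(k + 4).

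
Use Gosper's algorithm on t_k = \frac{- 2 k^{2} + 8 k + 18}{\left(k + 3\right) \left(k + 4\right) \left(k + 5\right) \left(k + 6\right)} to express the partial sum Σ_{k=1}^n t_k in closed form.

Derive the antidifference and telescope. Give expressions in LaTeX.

The ratio is (k + 3)*(4*k - (k + 1)**2 + 13)/((k + 7)*(-k**2 + 4*k + 9)).
Normal form (A,B,C) = (k + 3, k + 7, k**2 - 4*k - 9).
Key eq: (k + 3)·f(k+1) = (k + 6)·f(k) + (k**2 - 4*k - 9).
Degrees (1,1,2) ⇒ d ≤ 3.
Solve for f: f(k) = -k*(k**2 + 132*k + 227)/120 (degree 3 ≤ 3).
Certificate R = B(k−1)f/C = -k*(k + 6)*(k**2 + 132*k + 227)/(120*(k**2 - 4*k - 9)) gives s_k = k*(k**2 + 132*k + 227)/(60*(k + 3)*(k + 4)*(k + 5)).
s_(k+1) − s_k = 2*(-k**2 + 4*k + 9)/(k**4 + 18*k**3 + 119*k**2 + 342*k + 360) = t_k.
s_(n+1) = (n**3 + 135*n**2 + 494*n + 360)/(60*(n**3 + 15*n**2 + 74*n + 120)) and s_(1) = 1/20, so S(n) = n*(-n**2 + 45*n + 136)/(30*(n**3 + 15*n**2 + 74*n + 120)).

S(n) = \frac{n \left(- n^{2} + 45 n + 136\right)}{30 \left(n^{3} + 15 n^{2} + 74 n + 120\right)}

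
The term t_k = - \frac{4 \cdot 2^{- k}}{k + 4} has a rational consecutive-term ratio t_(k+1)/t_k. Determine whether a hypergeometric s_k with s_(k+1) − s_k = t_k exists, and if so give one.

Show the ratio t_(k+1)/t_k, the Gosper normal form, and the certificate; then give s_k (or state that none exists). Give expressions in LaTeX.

Compute t_(k+1)/t_k: get (k + 4)/(2*(k + 5)).
So A=k/2 + 2 and B=k + 5, with C=1.
Key eq: (k/2 + 2)·f(k+1) = (k + 4)·f(k) + (1).
deg f ≤ -1 (via 1,1,0).
Bound -1 < 0, so the key equation has no polynomial solution.

not Gosper-summable; s_k does not exist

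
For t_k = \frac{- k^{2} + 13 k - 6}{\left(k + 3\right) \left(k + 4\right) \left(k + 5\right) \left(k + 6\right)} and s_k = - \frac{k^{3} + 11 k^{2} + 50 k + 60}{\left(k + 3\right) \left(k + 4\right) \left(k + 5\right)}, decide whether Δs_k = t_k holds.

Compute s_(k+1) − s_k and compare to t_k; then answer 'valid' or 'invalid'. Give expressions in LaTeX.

s_(k+1) = (-50*k - (k + 1)**3 - 11*(k + 1)**2 - 110)/((k + 4)*(k + 5)*(k + 6))
s_(k+1) − s_k = (-k**2 + 13*k - 6)/(k**4 + 18*k**3 + 119*k**2 + 342*k + 360)
(s_(k+1) − s_k) − t_k = 0

Valid — Δs_k = t_k.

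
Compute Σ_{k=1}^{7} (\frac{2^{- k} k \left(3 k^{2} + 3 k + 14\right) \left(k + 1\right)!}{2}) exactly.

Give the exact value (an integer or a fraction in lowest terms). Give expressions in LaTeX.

t_(k+1)/t_k = (k + 1)*(k + 2)*(3*k + 3*(k + 1)**2 + 17)/(2*k*(3*k**2 + 3*k + 14)).
Gosper form: A/B · C(k+1)/C(k) with A=k/2 + 1, B=1, C=k**3 + k**2 + 14*k/3.
f must satisfy (k/2 + 1)·f(k+1) − (1)·f(k) = k**3 + k**2 + 14*k/3.
Degrees (1,0,3) ⇒ d ≤ 2.
Match coefficients ⇒ f(k) = 2*(3*k**2 - 3*k + 2)/3.
Certificate R = B(k−1)f/C = 2*(3*k**2 - 3*k + 2)/(k*(3*k**2 + 3*k + 14)) gives s_k = (3*k**2 - 3*k + 2)*factorial(k + 1)/2**k.
Δs = k*(3*k**2 + 3*k + 14)*factorial(k + 1)/(2*2**k), as required.
Telescoping: Σ = s_(8) − s_(1) = 240975 − (2) = 240973.

Σ = 240973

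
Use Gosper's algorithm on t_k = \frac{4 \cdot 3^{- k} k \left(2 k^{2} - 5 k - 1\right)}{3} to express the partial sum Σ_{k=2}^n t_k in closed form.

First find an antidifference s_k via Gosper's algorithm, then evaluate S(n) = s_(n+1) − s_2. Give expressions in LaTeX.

r(k) = (2*k**3 + k**2 - 5*k - 4)/(3*k*(2*k**2 - 5*k - 1)) after simplifying.
A = 1/3, B = 1, C = k**3 - 5*k**2/2 - k/2.
Key eq: (1/3)·f(k+1) = (1)·f(k) + (k**3 - 5*k**2/2 - k/2).
deg f ≤ 3 (via 0,0,3).
Solve for f: f(k) = -3*k**2*(k - 1)/2 (degree 3 ≤ 3).
Then R = B(k−1)f/C = -3*k*(k - 1)/(2*k**2 - 5*k - 1), so s_k = R(k)·t_k = 4*k**2*(1 - k)/3**k.
Δs = 4*k*(2*k**2 - 5*k - 1)/(3*3**k), as required.
Evaluate: s_(n+1) = 4*3**(-n - 1)*n*(-n**2 - 2*n - 1); subtract s_(2) = -16/9 ⇒ S(n) = 4*3**(-n - 2)*(4*3**n - 3*n**3 - 6*n**2 - 3*n).

S(n) = 4 \cdot 3^{- n - 2} \left(4 \cdot 3^{n} - 3 n^{3} - 6 n^{2} - 3 n\right)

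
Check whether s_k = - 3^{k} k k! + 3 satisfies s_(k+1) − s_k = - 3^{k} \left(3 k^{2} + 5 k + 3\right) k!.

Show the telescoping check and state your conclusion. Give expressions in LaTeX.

valid; difference matches t_k

s_(k+1) = -3**(k + 1)*(k + 1)*factorial(k + 1) + 3
s_(k+1) − s_k = -3**k*(3*k**2 + 5*k + 3)*factorial(k)
(s_(k+1) − s_k) − t_k = 0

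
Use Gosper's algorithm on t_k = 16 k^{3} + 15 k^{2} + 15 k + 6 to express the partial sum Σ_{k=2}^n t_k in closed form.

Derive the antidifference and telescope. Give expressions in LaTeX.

S(n) = 4 n^{4} + 13 n^{3} + 19 n^{2} + 16 n - 52

r(k) = (16*k**3 + 63*k**2 + 93*k + 52)/(16*k**3 + 15*k**2 + 15*k + 6) after simplifying.
Factor: A=1; B=1; C=k**3 + 15*k**2/16 + 15*k/16 + 3/8.
Set up (1)·f(k+1) − (1)·f(k) − (k**3 + 15*k**2/16 + 15*k/16 + 3/8) = 0.
Bound: deg f ≤ 4.
Solving with deg f ≤ 4: f(k) = k*(4*k**3 - 3*k**2 + 4*k + 1)/16.
Then R = B(k−1)f/C = k*(4*k**3 - 3*k**2 + 4*k + 1)/(16*k**3 + 15*k**2 + 15*k + 6), so s_k = R(k)·t_k = k*(4*k**3 - 3*k**2 + 4*k + 1).
Δs = 16*k**3 + 15*k**2 + 15*k + 6, as required.
Σ_(k=2)^n t_k = s_(n+1) − s_(2) = (4*n**4 + 13*n**3 + 19*n**2 + 16*n + 6) − (58), i.e. 4*n**4 + 13*n**3 + 19*n**2 + 16*n - 52.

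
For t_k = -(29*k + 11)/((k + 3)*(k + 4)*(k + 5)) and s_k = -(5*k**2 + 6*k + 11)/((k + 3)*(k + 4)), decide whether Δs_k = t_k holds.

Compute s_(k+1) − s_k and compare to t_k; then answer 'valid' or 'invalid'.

valid; difference matches t_k

s_(k+1) = (-6*k - 5*(k + 1)**2 - 17)/((k + 4)*(k + 5))
s_(k+1) − s_k = (-29*k - 11)/(k**3 + 12*k**2 + 47*k + 60)
(s_(k+1) − s_k) − t_k = 0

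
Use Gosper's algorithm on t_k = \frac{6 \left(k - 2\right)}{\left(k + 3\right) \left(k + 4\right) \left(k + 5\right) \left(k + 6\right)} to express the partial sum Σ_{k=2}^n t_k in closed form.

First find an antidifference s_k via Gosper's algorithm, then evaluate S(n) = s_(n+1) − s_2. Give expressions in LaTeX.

S(n) = \frac{n^{3} + 15 n^{2} - 52 n + 36}{42 \left(n^{3} + 15 n^{2} + 74 n + 120\right)}

The ratio is (k - 1)*(k + 3)/((k - 2)*(k + 7)).
Gosper form: A/B · C(k+1)/C(k) with A=k + 3, B=k + 7, C=k - 2.
Set up (k + 3)·f(k+1) − (k + 6)·f(k) − (k - 2) = 0.
d = 3 from the (1,1,1) case.
Match coefficients ⇒ f(k) = -k*(k**2 + 12*k + 227)/360.
Certificate R = B(k−1)f/C = -k*(k + 6)*(k**2 + 12*k + 227)/(360*(k - 2)) gives s_k = k*(-k**2 - 12*k - 227)/(60*(k + 3)*(k + 4)*(k + 5)).
Check: Δs_k = 6*(k - 2)/(k**4 + 18*k**3 + 119*k**2 + 342*k + 360). ✓
s_(n+1) = (-n**3 - 15*n**2 - 254*n - 240)/(60*(n**3 + 15*n**2 + 74*n + 120)) and s_(2) = -17/420, so S(n) = (n**3 + 15*n**2 - 52*n + 36)/(42*(n**3 + 15*n**2 + 74*n + 120)).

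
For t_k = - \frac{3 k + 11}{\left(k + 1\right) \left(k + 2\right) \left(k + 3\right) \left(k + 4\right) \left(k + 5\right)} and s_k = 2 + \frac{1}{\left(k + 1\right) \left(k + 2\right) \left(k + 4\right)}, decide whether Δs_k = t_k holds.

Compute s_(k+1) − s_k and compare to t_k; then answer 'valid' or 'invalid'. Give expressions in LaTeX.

s_(k+1) = 2 + 1/((k + 2)*(k + 3)*(k + 5))
s_(k+1) − s_k = ((k + 1)*(k + 4) - (k + 3)*(k + 5))/((k + 1)*(k + 2)*(k + 3)*(k + 4)*(k + 5))
(s_(k+1) − s_k) − t_k = 0

valid; difference matches t_k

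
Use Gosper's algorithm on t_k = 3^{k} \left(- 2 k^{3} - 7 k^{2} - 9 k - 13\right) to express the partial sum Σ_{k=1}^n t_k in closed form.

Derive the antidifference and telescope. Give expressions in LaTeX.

S(n) = - 3 \cdot 3^{n} n^{3} - 6 \cdot 3^{n} n^{2} - 12 \cdot 3^{n} n - 15 \cdot 3^{n} + 15

t_(k+1)/t_k = 3*(2*k**3 + 13*k**2 + 29*k + 31)/(2*k**3 + 7*k**2 + 9*k + 13).
Factor: A=3; B=1; C=k**3 + 7*k**2/2 + 9*k/2 + 13/2.
Need (3)·f(k+1) − (1)·f(k) = k**3 + 7*k**2/2 + 9*k/2 + 13/2.
Bound: deg f ≤ 3.
Solving with deg f ≤ 3: f(k) = (k**3 - k**2 + 3*k + 2)/2.
So s_k = (B(k−1)f/C)·t_k = ((k**3 - k**2 + 3*k + 2)/(2*k**3 + 7*k**2 + 9*k + 13))·t_k = 3**k*(-k**3 + k**2 - 3*k - 2).
s_(k+1) − s_k = 3**k*(-2*k**3 - 7*k**2 - 9*k - 13) = t_k.
s_(n+1) = 3**(n + 1)*(-n**3 - 2*n**2 - 4*n - 5) and s_(1) = -15, so S(n) = -3*3**n*n**3 - 6*3**n*n**2 - 12*3**n*n - 15*3**n + 15.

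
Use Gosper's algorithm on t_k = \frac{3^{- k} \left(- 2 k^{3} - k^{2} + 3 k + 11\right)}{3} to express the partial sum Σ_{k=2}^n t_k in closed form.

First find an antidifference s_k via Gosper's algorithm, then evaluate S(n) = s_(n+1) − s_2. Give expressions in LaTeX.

S(n) = 3^{- n - 2} \left(- 17 \cdot 3^{n} + 3 n^{3} + 15 n^{2} + 27 n + 6\right)

Compute t_(k+1)/t_k: get (2*k**3 + 7*k**2 + 5*k - 11)/(3*(2*k**3 + k**2 - 3*k - 11)).
So A=1/3 and B=1, with C=k**3 + k**2/2 - 3*k/2 - 11/2.
Set up (1/3)·f(k+1) − (1)·f(k) − (k**3 + k**2/2 - 3*k/2 - 11/2) = 0.
Degrees (0,0,3) ⇒ d ≤ 3.
Solve for f: f(k) = -3*(k**3 + 2*k**2 + 2*k - 3)/2 (degree 3 ≤ 3).
R(k) = B(k−1)·f(k)/C(k) = -3*(k**3 + 2*k**2 + 2*k - 3)/(2*k**3 + k**2 - 3*k - 11); s_k = R·t_k = (k**3 + 2*k**2 + 2*k - 3)/3**k.
Δs = (-2*k**3 - k**2 + 3*k + 11)/(3*3**k), as required.
Telescope: S(n) = s_(n+1) − s_(2) = 3**(-n - 1)*(n**3 + 5*n**2 + 9*n + 2) − (17/9) = 3**(-n - 2)*(-17*3**n + 3*n**3 + 15*n**2 + 27*n + 6).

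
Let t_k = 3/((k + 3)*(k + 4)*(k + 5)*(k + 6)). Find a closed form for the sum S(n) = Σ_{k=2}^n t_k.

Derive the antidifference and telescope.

The ratio is (k + 3)/(k + 7).
Take A(k)=k + 3, B(k)=k + 7, C(k)=1.
Key eq: (k + 3)·f(k+1) = (k + 6)·f(k) + (1).
d = 3 from the (1,1,0) case.
Match coefficients ⇒ f(k) = k*(k**2 + 12*k + 47)/180.
Get s_k = R·t_k = k*(k**2 + 12*k + 47)/(60*(k + 3)*(k + 4)*(k + 5)) with R(k) = B(k−1)f(k)/C(k) = k*(k + 6)*(k**2 + 12*k + 47)/180.
Verify: 3/(k**4 + 18*k**3 + 119*k**2 + 342*k + 360) matches t_k.
Telescope: S(n) = s_(n+1) − s_(2) = (n**3 + 15*n**2 + 74*n + 60)/(60*(n**3 + 15*n**2 + 74*n + 120)) − (1/84) = (n**3 + 15*n**2 + 74*n - 90)/(210*(n**3 + 15*n**2 + 74*n + 120)).

S(n) = (n**3 + 15*n**2 + 74*n - 90)/(210*(n**3 + 15*n**2 + 74*n + 120))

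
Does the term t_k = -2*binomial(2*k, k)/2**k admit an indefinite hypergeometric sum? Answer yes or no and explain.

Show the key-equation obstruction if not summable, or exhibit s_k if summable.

No. Not Gosper-summable.

Step 1: r(k) = (2*k + 1)/(k + 1).
Normal form (A,B,C) = (2*k + 1, k + 1, 1).
Set up (2*k + 1)·f(k+1) − (k)·f(k) − (1) = 0.
d = -1 from the (1,1,0) case.
Bound -1 < 0, so the key equation has no polynomial solution.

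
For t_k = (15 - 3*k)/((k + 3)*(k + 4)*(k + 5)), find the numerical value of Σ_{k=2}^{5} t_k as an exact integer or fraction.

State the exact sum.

Compute t_(k+1)/t_k: get (k - 4)*(k + 3)/((k - 5)*(k + 6)).
Factor: A=k + 3; B=k + 6; C=k - 5.
Key eq: (k + 3)·f(k+1) = (k + 5)·f(k) + (k - 5).
deg f ≤ 2 (via 1,1,1).
Coefficient equations give f(k) = -k*(k + 19)/12.
R(k) = B(k−1)·f(k)/C(k) = -k*(k + 5)*(k + 19)/(12*(k - 5)); s_k = R·t_k = k*(k + 19)/(4*(k + 3)*(k + 4)).
Check: Δs_k = 3*(5 - k)/(k**3 + 12*k**2 + 47*k + 60). ✓
Σ_(k=2)^(5) t_k = s_(6) − s_(2) = 5/12 − (7/20) = 1/15.

Σ = 1/15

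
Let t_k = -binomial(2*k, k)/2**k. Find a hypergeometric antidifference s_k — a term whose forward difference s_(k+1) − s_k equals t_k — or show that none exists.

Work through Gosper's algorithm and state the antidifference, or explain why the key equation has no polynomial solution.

not Gosper-summable; s_k does not exist

Ratio r(k) = (2*k + 1)/(k + 1).
Factor: A=2*k + 1; B=k + 1; C=1.
Set up (2*k + 1)·f(k+1) − (k)·f(k) − (1) = 0.
Degrees (1,1,0) ⇒ d ≤ -1.
Bound -1 < 0, so the key equation has no polynomial solution.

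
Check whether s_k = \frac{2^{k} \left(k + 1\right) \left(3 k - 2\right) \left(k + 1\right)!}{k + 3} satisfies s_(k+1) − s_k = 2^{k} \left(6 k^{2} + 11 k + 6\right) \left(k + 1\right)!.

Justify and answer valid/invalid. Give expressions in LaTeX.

Invalid: residual - \frac{2^{k + 1} \left(3 k + 10\right) \left(2 k^{2} + 3 k + 2\right) \left(k + 1\right)!}{\left(k + 3\right) \left(k + 4\right)} ≠ 0.

s_(k+1) = 2**(k + 1)*(k + 2)*(3*k + 1)*factorial(k + 2)/(k + 4)
s_(k+1) − s_k = 2**k*(6*k**4 + 41*k**3 + 97*k**2 + 102*k + 32)*factorial(k + 1)/((k + 3)*(k + 4))
(s_(k+1) − s_k) − t_k = -2**(k + 1)*(3*k + 10)*(2*k**2 + 3*k + 2)*factorial(k + 1)/((k + 3)*(k + 4))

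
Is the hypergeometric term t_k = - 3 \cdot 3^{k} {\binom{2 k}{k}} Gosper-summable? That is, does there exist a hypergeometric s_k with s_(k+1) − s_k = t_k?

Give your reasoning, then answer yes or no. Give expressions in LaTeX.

No — key equation has no polynomial f.

The ratio is 6*(2*k + 1)/(k + 1).
A = 12*k + 6, B = k + 1, C = 1.
Key eq: (12*k + 6)·f(k+1) = (k)·f(k) + (1).
d = -1 from the (1,1,0) case.
Negative degree bound (-1): no f exists, t_k not Gosper-summable.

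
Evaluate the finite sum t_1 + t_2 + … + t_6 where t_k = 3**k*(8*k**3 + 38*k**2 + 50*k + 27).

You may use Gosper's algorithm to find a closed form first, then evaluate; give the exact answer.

Σ = 3168936

Compute t_(k+1)/t_k: get 3*(8*k**3 + 62*k**2 + 150*k + 123)/(8*k**3 + 38*k**2 + 50*k + 27).
Gosper form: A/B · C(k+1)/C(k) with A=3, B=1, C=k**3 + 19*k**2/4 + 25*k/4 + 27/8.
Need (3)·f(k+1) − (1)·f(k) = k**3 + 19*k**2/4 + 25*k/4 + 27/8.
Bound: deg f ≤ 3.
Solve for f: f(k) = k*(4*k**2 + k + 4)/8 (degree 3 ≤ 3).
Then R = B(k−1)f/C = k*(4*k**2 + k + 4)/(8*k**3 + 38*k**2 + 50*k + 27), so s_k = R(k)·t_k = 3**k*k*(4*k**2 + k + 4).
Verify: 3**k*(8*k**3 + 38*k**2 + 50*k + 27) matches t_k.
Sum = s_(7) − s_(1); s_(7) = 3168963, s_(1) = 27 ⇒ 3168936.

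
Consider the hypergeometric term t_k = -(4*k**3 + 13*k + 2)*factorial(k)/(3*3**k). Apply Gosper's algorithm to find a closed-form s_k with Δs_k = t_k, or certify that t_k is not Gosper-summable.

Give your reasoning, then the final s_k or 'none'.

r(k) = (k + 1)*(13*k + 4*(k + 1)**3 + 15)/(3*(4*k**3 + 13*k + 2)) after simplifying.
Factor: A=k/3 + 1/3; B=1; C=k**3 + 13*k/4 + 1/2.
Solve (k/3 + 1/3)·f(k+1) − (1)·f(k) = k**3 + 13*k/4 + 1/2.
Bound: deg f ≤ 2.
Coefficient equations give f(k) = 3*(4*k**2 + 1)/4.
So s_k = (B(k−1)f/C)·t_k = (3*(4*k**2 + 1)/(4*k**3 + 13*k + 2))·t_k = -(4*k**2 + 1)*factorial(k)/3**k.
s_(k+1) − s_k = -(4*k**3 + 13*k + 2)*factorial(k)/(3*3**k) = t_k.

s_k = -(4*k**2 + 1)*factorial(k)/3**k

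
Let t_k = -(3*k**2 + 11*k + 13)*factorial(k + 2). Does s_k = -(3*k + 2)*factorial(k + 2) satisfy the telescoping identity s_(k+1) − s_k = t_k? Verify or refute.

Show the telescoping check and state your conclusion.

Valid: the claim telescopes to t_k.

s_(k+1) = -(3*k + 5)*factorial(k + 3)
s_(k+1) − s_k = -(3*k**2 + 11*k + 13)*factorial(k + 2)
(s_(k+1) − s_k) − t_k = 0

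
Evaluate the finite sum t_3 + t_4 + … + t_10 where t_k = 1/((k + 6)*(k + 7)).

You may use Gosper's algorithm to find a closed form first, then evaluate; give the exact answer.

Σ = 8/153

Compute t_(k+1)/t_k: get (k + 6)/(k + 8).
A = k + 6, B = k + 8, C = 1.
Need (k + 6)·f(k+1) − (k + 7)·f(k) = 1.
deg f ≤ 1 (via 1,1,0).
Match coefficients ⇒ f(k) = k/6.
R(k) = B(k−1)·f(k)/C(k) = k*(k + 7)/6; s_k = R·t_k = k/(6*(k + 6)).
Verify: 1/(k**2 + 13*k + 42) matches t_k.
Σ_(k=3)^(10) t_k = s_(11) − s_(3) = 11/102 − (1/18) = 8/153.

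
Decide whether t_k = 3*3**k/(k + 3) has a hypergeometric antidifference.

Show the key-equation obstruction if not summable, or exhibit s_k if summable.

No — key equation has no polynomial f.

Ratio r(k) = 3*(k + 3)/(k + 4).
Take A(k)=3*k + 9, B(k)=k + 4, C(k)=1.
f must satisfy (3*k + 9)·f(k+1) − (k + 3)·f(k) = 1.
Bound: deg f ≤ -1.
Negative degree bound (-1): no f exists, t_k not Gosper-summable.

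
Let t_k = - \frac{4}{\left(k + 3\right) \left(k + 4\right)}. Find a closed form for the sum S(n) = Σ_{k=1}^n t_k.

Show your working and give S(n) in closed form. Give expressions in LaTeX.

S(n) = - \frac{n}{n + 4}

Step 1: r(k) = (k + 3)/(k + 5).
A = k + 3, B = k + 5, C = 1.
Set up (k + 3)·f(k+1) − (k + 4)·f(k) − (1) = 0.
d = 1 from the (1,1,0) case.
Solve for f: f(k) = k/3 (degree 1 ≤ 1).
Then R = B(k−1)f/C = k*(k + 4)/3, so s_k = R(k)·t_k = -4*k/(3*k + 9).
Δs = -4/(k**2 + 7*k + 12), as required.
s_(n+1) = 4*(-n - 1)/(3*(n + 4)) and s_(1) = -1/3, so S(n) = -n/(n + 4).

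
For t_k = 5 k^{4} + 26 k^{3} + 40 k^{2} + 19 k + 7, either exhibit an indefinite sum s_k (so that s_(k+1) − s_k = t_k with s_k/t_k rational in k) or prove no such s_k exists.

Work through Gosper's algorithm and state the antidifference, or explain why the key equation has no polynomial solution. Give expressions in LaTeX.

s_k = k \left(k^{4} + 4 k^{3} + 2 k^{2} - 4 k + 4\right)

The ratio is (5*k**4 + 46*k**3 + 148*k**2 + 197*k + 97)/(5*k**4 + 26*k**3 + 40*k**2 + 19*k + 7).
Gosper form: A/B · C(k+1)/C(k) with A=1, B=1, C=k**4 + 26*k**3/5 + 8*k**2 + 19*k/5 + 7/5.
f must satisfy (1)·f(k+1) − (1)·f(k) = k**4 + 26*k**3/5 + 8*k**2 + 19*k/5 + 7/5.
deg f ≤ 5 (via 0,0,4).
A polynomial solution: f(k) = k*(k**4 + 4*k**3 + 2*k**2 - 4*k + 4)/5.
Get s_k = R·t_k = k*(k**4 + 4*k**3 + 2*k**2 - 4*k + 4) with R(k) = B(k−1)f(k)/C(k) = k*(k**4 + 4*k**3 + 2*k**2 - 4*k + 4)/(5*k**4 + 26*k**3 + 40*k**2 + 19*k + 7).
Δs = 5*k**4 + 26*k**3 + 40*k**2 + 19*k + 7, as required.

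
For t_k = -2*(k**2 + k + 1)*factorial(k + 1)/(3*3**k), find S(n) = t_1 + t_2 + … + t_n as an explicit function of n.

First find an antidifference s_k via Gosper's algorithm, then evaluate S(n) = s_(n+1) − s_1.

S(n) = 3**(-n - 1)*(8*3**n - 2*n**3*factorial(n) - 10*n**2*factorial(n) - 16*n*factorial(n) - 8*factorial(n))

Ratio r(k) = (k + 2)*(k + (k + 1)**2 + 2)/(3*(k**2 + k + 1)).
Normal form (A,B,C) = (k/3 + 2/3, 1, k**2 + k + 1).
Solve (k/3 + 2/3)·f(k+1) − (1)·f(k) = k**2 + k + 1.
deg f ≤ 1 (via 1,0,2).
Solving with deg f ≤ 1: f(k) = 3*(k + 1).
R(k) = B(k−1)·f(k)/C(k) = 3*(k + 1)/(k**2 + k + 1); s_k = R·t_k = -2*(k + 1)*factorial(k + 1)/3**k.
Δs = -2*(k**2 + k + 1)*factorial(k + 1)/(3*3**k), as required.
Σ_(k=1)^n t_k = s_(n+1) − s_(1) = (-2*3**(-n - 1)*(n + 2)*factorial(n + 2)) − (-8/3), i.e. 3**(-n - 1)*(8*3**n - 2*n**3*factorial(n) - 10*n**2*factorial(n) - 16*n*factorial(n) - 8*factorial(n)).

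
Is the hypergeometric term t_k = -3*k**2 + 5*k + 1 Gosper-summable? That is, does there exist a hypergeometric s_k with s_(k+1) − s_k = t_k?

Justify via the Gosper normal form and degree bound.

Yes. s_k = k*(-k**2 + 4*k - 2).

Compute t_(k+1)/t_k: get (3*k**2 + k - 3)/(3*k**2 - 5*k - 1).
Gosper form: A/B · C(k+1)/C(k) with A=1, B=1, C=k**2 - 5*k/3 - 1/3.
Set up (1)·f(k+1) − (1)·f(k) − (k**2 - 5*k/3 - 1/3) = 0.
deg f ≤ 3 (via 0,0,2).
Solving with deg f ≤ 3: f(k) = k*(k**2 - 4*k + 2)/3.
R(k) = B(k−1)·f(k)/C(k) = k*(k**2 - 4*k + 2)/(3*k**2 - 5*k - 1); s_k = R·t_k = k*(-k**2 + 4*k - 2).
Δs = -3*k**2 + 5*k + 1, as required.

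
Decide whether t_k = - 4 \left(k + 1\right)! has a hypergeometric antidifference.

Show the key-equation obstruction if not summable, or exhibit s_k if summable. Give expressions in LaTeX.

No — key equation has no polynomial f.

The ratio is k + 2.
Normal form (A,B,C) = (k + 2, 1, 1).
Need (k + 2)·f(k+1) − (1)·f(k) = 1.
Bound: deg f ≤ -1.
deg f ≤ -1 is impossible — no certificate.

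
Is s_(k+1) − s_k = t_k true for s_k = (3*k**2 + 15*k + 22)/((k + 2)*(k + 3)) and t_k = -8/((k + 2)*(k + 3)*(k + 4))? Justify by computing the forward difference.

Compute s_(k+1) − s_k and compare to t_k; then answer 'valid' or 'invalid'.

Valid: the claim telescopes to t_k.

s_(k+1) = (15*k + 3*(k + 1)**2 + 37)/((k + 3)*(k + 4))
s_(k+1) − s_k = -8/(k**3 + 9*k**2 + 26*k + 24)
(s_(k+1) − s_k) − t_k = 0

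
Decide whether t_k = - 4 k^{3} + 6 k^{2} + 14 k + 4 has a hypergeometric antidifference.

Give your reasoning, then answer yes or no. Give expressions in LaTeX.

Yes. s_k = k \left(- k^{3} + 4 k^{2} + 3 k - 2\right).

The ratio is (2*k**3 + 3*k**2 - 7*k - 10)/(2*k**3 - 3*k**2 - 7*k - 2).
Factor: A=1; B=1; C=k**3 - 3*k**2/2 - 7*k/2 - 1.
Solve (1)·f(k+1) − (1)·f(k) = k**3 - 3*k**2/2 - 7*k/2 - 1.
Bound: deg f ≤ 4.
Solve for f: f(k) = k*(k + 1)*(k**2 - 5*k + 2)/4 (degree 4 ≤ 4).
Get s_k = R·t_k = k*(-k**3 + 4*k**2 + 3*k - 2) with R(k) = B(k−1)f(k)/C(k) = k*(k**2 - 5*k + 2)/(2*(2*k**2 - 5*k - 2)).
Check: Δs_k = -4*k**3 + 6*k**2 + 14*k + 4. ✓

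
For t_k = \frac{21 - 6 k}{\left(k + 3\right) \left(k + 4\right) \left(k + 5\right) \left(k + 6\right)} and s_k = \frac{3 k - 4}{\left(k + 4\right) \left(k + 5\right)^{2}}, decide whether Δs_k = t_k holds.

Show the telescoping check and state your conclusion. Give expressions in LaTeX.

Invalid: residual \frac{2 \left(9 k^{2} + 23 k - 129\right)}{k^{6} + 29 k^{5} + 347 k^{4} + 2191 k^{3} + 7692 k^{2} + 14220 k + 10800} ≠ 0.

s_(k+1) = (3*k - 1)/((k + 5)*(k + 6)**2)
s_(k+1) − s_k = (-6*k**2 - 9*k + 124)/(k**5 + 26*k**4 + 269*k**3 + 1384*k**2 + 3540*k + 3600)
(s_(k+1) − s_k) − t_k = 2*(9*k**2 + 23*k - 129)/(k**6 + 29*k**5 + 347*k**4 + 2191*k**3 + 7692*k**2 + 14220*k + 10800)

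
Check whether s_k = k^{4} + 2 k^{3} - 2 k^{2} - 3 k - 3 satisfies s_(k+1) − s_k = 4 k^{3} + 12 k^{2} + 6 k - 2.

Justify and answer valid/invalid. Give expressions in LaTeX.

valid; difference matches t_k

s_(k+1) = k**4 + 6*k**3 + 10*k**2 + 3*k - 5
s_(k+1) − s_k = 4*k**3 + 12*k**2 + 6*k - 2
(s_(k+1) − s_k) − t_k = 0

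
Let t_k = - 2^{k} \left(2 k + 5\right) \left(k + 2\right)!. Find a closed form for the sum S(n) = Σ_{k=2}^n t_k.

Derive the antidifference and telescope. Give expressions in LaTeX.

t_(k+1)/t_k = 2*(k + 3)*(2*k + 7)/(2*k + 5).
Factor: A=2*k + 6; B=1; C=k + 5/2.
f must satisfy (2*k + 6)·f(k+1) − (1)·f(k) = k + 5/2.
Degrees (1,0,1) ⇒ d ≤ 0.
Coefficient equations give f(k) = 1/2.
So s_k = (B(k−1)f/C)·t_k = (1/(2*k + 5))·t_k = -2**k*factorial(k + 2).
Δs = -2**k*(2*k + 5)*factorial(k + 2), as required.
Telescope: S(n) = s_(n+1) − s_(2) = -2**(n + 1)*factorial(n + 3) − (-96) = -2*2**n*factorial(n + 3) + 96.

S(n) = - 2 \cdot 2^{n} \left(n + 3\right)! + 96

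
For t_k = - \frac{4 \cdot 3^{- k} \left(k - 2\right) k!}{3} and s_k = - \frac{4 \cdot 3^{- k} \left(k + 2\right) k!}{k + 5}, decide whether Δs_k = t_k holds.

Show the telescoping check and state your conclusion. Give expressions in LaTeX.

s_(k+1) = -4*(k + 3)*factorial(k + 1)/(3*3**k*(k + 6))
s_(k+1) − s_k = -4*(k**3 + 6*k**2 - k - 21)*factorial(k)/(3*3**k*(k + 5)*(k + 6))
(s_(k+1) − s_k) − t_k = 4*(k**2 + 3*k - 13)*factorial(k)/(3**k*(k + 5)*(k + 6))

Invalid: residual \frac{4 \cdot 3^{- k} \left(k^{2} + 3 k - 13\right) k!}{\left(k + 5\right) \left(k + 6\right)} ≠ 0.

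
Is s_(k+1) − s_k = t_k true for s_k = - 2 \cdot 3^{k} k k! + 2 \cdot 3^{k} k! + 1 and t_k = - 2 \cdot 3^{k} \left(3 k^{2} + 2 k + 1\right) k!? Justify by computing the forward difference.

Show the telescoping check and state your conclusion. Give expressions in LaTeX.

valid; difference matches t_k

s_(k+1) = -6*3**k*k**2*factorial(k) - 6*3**k*k*factorial(k) + 1
s_(k+1) − s_k = -2*3**k*(3*k**2 + 2*k + 1)*factorial(k)
(s_(k+1) − s_k) − t_k = 0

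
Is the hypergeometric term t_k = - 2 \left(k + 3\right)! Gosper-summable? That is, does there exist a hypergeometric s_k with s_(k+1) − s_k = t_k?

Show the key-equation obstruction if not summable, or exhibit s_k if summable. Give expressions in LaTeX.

r(k) = k + 4 after simplifying.
A = k + 4, B = 1, C = 1.
Need (k + 4)·f(k+1) − (1)·f(k) = 1.
d = -1 from the (1,0,0) case.
d = -1 < 0 ⇒ no nonzero polynomial f; not summable.

No — key equation has no polynomial f.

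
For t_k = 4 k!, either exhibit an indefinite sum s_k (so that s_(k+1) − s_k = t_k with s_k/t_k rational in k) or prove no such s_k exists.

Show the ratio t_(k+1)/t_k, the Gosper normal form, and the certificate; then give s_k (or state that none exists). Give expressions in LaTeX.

not Gosper-summable; s_k does not exist

Ratio r(k) = k + 1.
Factor: A=k + 1; B=1; C=1.
Solve (k + 1)·f(k+1) − (1)·f(k) = 1.
deg f ≤ -1 (via 1,0,0).
deg f ≤ -1 is impossible — no certificate.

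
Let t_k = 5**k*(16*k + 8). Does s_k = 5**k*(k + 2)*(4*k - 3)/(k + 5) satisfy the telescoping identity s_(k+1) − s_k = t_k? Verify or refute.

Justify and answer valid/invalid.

s_(k+1) = 5**(k + 1)*(k + 3)*(4*k + 1)/(k + 6)
s_(k+1) − s_k = 5**k*(16*k**3 + 136*k**2 + 316*k + 111)/(k**2 + 11*k + 30)
(s_(k+1) − s_k) − t_k = 5**k*(-48*k**2 - 252*k - 129)/(k**2 + 11*k + 30)

Invalid: residual 5**k*(-48*k**2 - 252*k - 129)/(k**2 + 11*k + 30) ≠ 0.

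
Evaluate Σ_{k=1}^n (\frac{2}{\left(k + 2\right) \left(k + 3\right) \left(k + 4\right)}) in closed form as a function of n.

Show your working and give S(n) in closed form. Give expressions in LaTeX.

The ratio is (k + 2)/(k + 5).
Gosper form: A/B · C(k+1)/C(k) with A=k + 2, B=k + 5, C=1.
Key eq: (k + 2)·f(k+1) = (k + 4)·f(k) + (1).
d = 2 from the (1,1,0) case.
Match coefficients ⇒ f(k) = k*(k + 5)/12.
R(k) = B(k−1)·f(k)/C(k) = k*(k + 4)*(k + 5)/12; s_k = R·t_k = k*(k + 5)/(6*(k + 2)*(k + 3)).
Δs = 2/(k**3 + 9*k**2 + 26*k + 24), as required.
s_(n+1) = (n**2 + 7*n + 6)/(6*(n**2 + 7*n + 12)) and s_(1) = 1/12, so S(n) = n*(n + 7)/(12*(n**2 + 7*n + 12)).

S(n) = \frac{n \left(n + 7\right)}{12 \left(n^{2} + 7 n + 12\right)}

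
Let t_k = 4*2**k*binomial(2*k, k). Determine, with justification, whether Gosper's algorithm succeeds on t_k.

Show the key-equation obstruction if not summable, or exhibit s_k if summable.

Ratio r(k) = 4*(2*k + 1)/(k + 1).
Normal form (A,B,C) = (8*k + 4, k + 1, 1).
f must satisfy (8*k + 4)·f(k+1) − (k)·f(k) = 1.
Degrees (1,1,0) ⇒ d ≤ -1.
d = -1 < 0 ⇒ no nonzero polynomial f; not summable.

No — key equation has no polynomial f.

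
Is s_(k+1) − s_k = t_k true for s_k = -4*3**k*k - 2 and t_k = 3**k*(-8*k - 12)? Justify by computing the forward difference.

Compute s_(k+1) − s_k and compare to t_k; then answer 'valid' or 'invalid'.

valid; difference matches t_k

s_(k+1) = 4*3**(k + 1)*(-k - 1) - 2
s_(k+1) − s_k = 3**k*(-8*k - 12)
(s_(k+1) − s_k) − t_k = 0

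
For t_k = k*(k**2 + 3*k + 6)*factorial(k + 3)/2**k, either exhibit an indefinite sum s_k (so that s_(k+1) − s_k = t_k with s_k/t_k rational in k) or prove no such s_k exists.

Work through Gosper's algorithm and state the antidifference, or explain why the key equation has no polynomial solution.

t_(k+1)/t_k = (k + 1)*(k + 4)*(3*k + (k + 1)**2 + 9)/(2*k*(k**2 + 3*k + 6)).
Take A(k)=k/2 + 2, B(k)=1, C(k)=k**3 + 3*k**2 + 6*k.
Set up (k/2 + 2)·f(k+1) − (1)·f(k) − (k**3 + 3*k**2 + 6*k) = 0.
Bound: deg f ≤ 2.
Match coefficients ⇒ f(k) = 2*k*(k - 1).
Then R = B(k−1)f/C = 2*(k - 1)/(k**2 + 3*k + 6), so s_k = R(k)·t_k = 2**(1 - k)*k*(k - 1)*factorial(k + 3).
s_(k+1) − s_k = k*(k**2 + 3*k + 6)*factorial(k + 3)/2**k = t_k.

s_k = 2**(1 - k)*k*(k - 1)*factorial(k + 3)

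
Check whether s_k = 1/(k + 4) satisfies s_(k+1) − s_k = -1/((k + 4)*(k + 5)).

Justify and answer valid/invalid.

Valid: the claim telescopes to t_k.

s_(k+1) = 1/(k + 5)
s_(k+1) − s_k = -1/((k + 4)*(k + 5))
(s_(k+1) − s_k) − t_k = 0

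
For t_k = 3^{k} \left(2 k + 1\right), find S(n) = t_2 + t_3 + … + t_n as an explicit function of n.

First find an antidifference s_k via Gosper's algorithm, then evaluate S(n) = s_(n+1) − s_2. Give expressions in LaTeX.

Step 1: r(k) = 3*(2*k + 3)/(2*k + 1).
Normal form (A,B,C) = (3, 1, k + 1/2).
Need (3)·f(k+1) − (1)·f(k) = k + 1/2.
deg f ≤ 1 (via 0,0,1).
Solve for f: f(k) = (k - 1)/2 (degree 1 ≤ 1).
So s_k = (B(k−1)f/C)·t_k = ((k - 1)/(2*k + 1))·t_k = 3**k*(k - 1).
Check: Δs_k = 3**k*(2*k + 1). ✓
s_(n+1) = 3**(n + 1)*n and s_(2) = 9, so S(n) = 3*3**n*n - 9.

S(n) = 3 \cdot 3^{n} n - 9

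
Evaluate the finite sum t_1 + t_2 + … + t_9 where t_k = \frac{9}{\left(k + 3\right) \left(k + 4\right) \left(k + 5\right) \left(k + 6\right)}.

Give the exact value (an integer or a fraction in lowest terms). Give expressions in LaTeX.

t_(k+1)/t_k = (k + 3)/(k + 7).
Take A(k)=k + 3, B(k)=k + 7, C(k)=1.
Need (k + 3)·f(k+1) − (k + 6)·f(k) = 1.
deg f ≤ 3 (via 1,1,0).
Solving with deg f ≤ 3: f(k) = k*(k**2 + 12*k + 47)/180.
So s_k = (B(k−1)f/C)·t_k = (k*(k + 6)*(k**2 + 12*k + 47)/180)·t_k = k*(k**2 + 12*k + 47)/(20*(k + 3)*(k + 4)*(k + 5)).
Δs = 9/(k**4 + 18*k**3 + 119*k**2 + 342*k + 360), as required.
Telescoping: Σ = s_(10) − s_(1) = 89/1820 − (1/40) = 87/3640.

Σ = 87/3640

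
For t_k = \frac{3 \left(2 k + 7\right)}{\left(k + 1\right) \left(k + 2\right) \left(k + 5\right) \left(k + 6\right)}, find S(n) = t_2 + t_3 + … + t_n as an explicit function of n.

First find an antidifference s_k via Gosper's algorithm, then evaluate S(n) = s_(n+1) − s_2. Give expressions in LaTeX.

S(n) = \frac{n^{2} + 8 n - 9}{7 \left(n^{2} + 8 n + 12\right)}

Step 1: r(k) = (k + 1)*(k + 5)*(2*k + 9)/((k + 3)*(k + 7)*(2*k + 7)).
Gosper form: A/B · C(k+1)/C(k) with A=k + 1, B=k + 7, C=k**3 + 21*k**2/2 + 73*k/2 + 42.
f must satisfy (k + 1)·f(k+1) − (k + 6)·f(k) = k**3 + 21*k**2/2 + 73*k/2 + 42.
From deg A=1, deg B=1, deg C=3: d=5.
Solving with deg f ≤ 5: f(k) = k*(k + 2)*(k + 3)*(k + 4)*(k + 6)/10.
Then R = B(k−1)f/C = k*(k + 2)*(k + 6)**2/(5*(2*k + 7)), so s_k = R(k)·t_k = 3*k*(k + 6)/(5*(k**2 + 6*k + 5)).
Δs = 3*(2*k + 7)/(k**4 + 14*k**3 + 65*k**2 + 112*k + 60), as required.
s_(n+1) = 3*(n**2 + 8*n + 7)/(5*(n**2 + 8*n + 12)) and s_(2) = 16/35, so S(n) = (n**2 + 8*n - 9)/(7*(n**2 + 8*n + 12)).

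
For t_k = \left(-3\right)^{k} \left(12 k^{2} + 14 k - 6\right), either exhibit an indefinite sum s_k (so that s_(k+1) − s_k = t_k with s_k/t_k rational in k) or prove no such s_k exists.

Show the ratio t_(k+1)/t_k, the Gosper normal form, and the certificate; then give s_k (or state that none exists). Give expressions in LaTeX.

Ratio r(k) = 3*(-6*k**2 - 19*k - 10)/(6*k**2 + 7*k - 3).
A = -3, B = 1, C = k**2 + 7*k/6 - 1/2.
Need (-3)·f(k+1) − (1)·f(k) = k**2 + 7*k/6 - 1/2.
Degrees (0,0,2) ⇒ d ≤ 2.
Solve for f: f(k) = -(3*k**2 - k - 3)/12 (degree 2 ≤ 2).
So s_k = (B(k−1)f/C)·t_k = (-(3*k**2 - k - 3)/(2*(2*k + 3)*(3*k - 1)))·t_k = (-3)**k*(-3*k**2 + k + 3).
Δs = (-3)**k*(12*k**2 + 14*k - 6), as required.

s_k = \left(-3\right)^{k} \left(- 3 k^{2} + k + 3\right)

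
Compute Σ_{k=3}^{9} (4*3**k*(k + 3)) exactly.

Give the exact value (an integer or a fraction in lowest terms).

r(k) = 3*(k + 4)/(k + 3) after simplifying.
A = 3, B = 1, C = k + 3.
Set up (3)·f(k+1) − (1)·f(k) − (k + 3) = 0.
From deg A=0, deg B=0, deg C=1: d=1.
Solving with deg f ≤ 1: f(k) = (2*k + 3)/4.
Then R = B(k−1)f/C = (2*k + 3)/(4*(k + 3)), so s_k = R(k)·t_k = 3**k*(2*k + 3).
Check: Δs_k = 4*3**k*(k + 3). ✓
Telescoping: Σ = s_(10) − s_(3) = 1358127 − (243) = 1357884.

Σ = 1357884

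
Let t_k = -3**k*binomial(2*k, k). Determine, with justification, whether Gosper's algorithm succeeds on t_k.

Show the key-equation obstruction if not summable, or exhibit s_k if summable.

No. Not Gosper-summable.

Step 1: r(k) = 6*(2*k + 1)/(k + 1).
A = 12*k + 6, B = k + 1, C = 1.
Solve (12*k + 6)·f(k+1) − (k)·f(k) = 1.
d = -1 from the (1,1,0) case.
Negative degree bound (-1): no f exists, t_k not Gosper-summable.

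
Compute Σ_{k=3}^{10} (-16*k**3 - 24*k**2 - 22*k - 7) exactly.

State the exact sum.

Σ = -58576

r(k) = (16*k**3 + 72*k**2 + 118*k + 69)/(16*k**3 + 24*k**2 + 22*k + 7) after simplifying.
So A=1 and B=1, with C=k**3 + 3*k**2/2 + 11*k/8 + 7/16.
Solve (1)·f(k+1) − (1)·f(k) = k**3 + 3*k**2/2 + 11*k/8 + 7/16.
deg f ≤ 4 (via 0,0,3).
Solve for f: f(k) = k**2*(4*k**2 + 3)/16 (degree 4 ≤ 4).
Then R = B(k−1)f/C = k**2*(4*k**2 + 3)/((2*k + 1)*(8*k**2 + 8*k + 7)), so s_k = R(k)·t_k = k**2*(-4*k**2 - 3).
Verify: -16*k**3 - 24*k**2 - 22*k - 7 matches t_k.
Σ_(k=3)^(10) t_k = s_(11) − s_(3) = -58927 − (-351) = -58576.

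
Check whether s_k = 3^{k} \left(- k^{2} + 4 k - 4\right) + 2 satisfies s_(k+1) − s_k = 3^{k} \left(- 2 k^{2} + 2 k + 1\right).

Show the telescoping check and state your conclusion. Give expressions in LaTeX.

s_(k+1) = 3**(k + 1)*(4*k - (k + 1)**2) + 2
s_(k+1) − s_k = 3**k*(-2*k**2 + 2*k + 1)
(s_(k+1) − s_k) − t_k = 0

Valid — Δs_k = t_k.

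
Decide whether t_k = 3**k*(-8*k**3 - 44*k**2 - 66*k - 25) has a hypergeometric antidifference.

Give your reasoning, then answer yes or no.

Yes. s_k = 3**k*(-4*k**3 - 4*k**2 - 3*k + 4).

Ratio r(k) = 3*(8*k**3 + 68*k**2 + 178*k + 143)/(8*k**3 + 44*k**2 + 66*k + 25).
Normal form (A,B,C) = (3, 1, k**3 + 11*k**2/2 + 33*k/4 + 25/8).
Key eq: (3)·f(k+1) = (1)·f(k) + (k**3 + 11*k**2/2 + 33*k/4 + 25/8).
deg f ≤ 3 (via 0,0,3).
Solving with deg f ≤ 3: f(k) = (4*k**3 + 4*k**2 + 3*k - 4)/8.
R(k) = B(k−1)·f(k)/C(k) = (4*k**3 + 4*k**2 + 3*k - 4)/(8*k**3 + 44*k**2 + 66*k + 25); s_k = R·t_k = 3**k*(-4*k**3 - 4*k**2 - 3*k + 4).
Δs = 3**k*(-8*k**3 - 44*k**2 - 66*k - 25), as required.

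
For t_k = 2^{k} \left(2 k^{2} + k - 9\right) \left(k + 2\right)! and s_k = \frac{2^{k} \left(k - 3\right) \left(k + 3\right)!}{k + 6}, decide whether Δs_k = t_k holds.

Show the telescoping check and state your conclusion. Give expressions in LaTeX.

s_(k+1) = 2**(k + 1)*(k - 2)*factorial(k + 4)/(k + 7)
s_(k+1) − s_k = 2**k*(2*k**3 + 15*k**2 + 4*k - 75)*factorial(k + 3)/((k + 6)*(k + 7))
(s_(k+1) − s_k) − t_k = -3*2**k*(2*k**3 + 13*k**2 - 4*k - 51)*factorial(k + 2)/((k + 6)*(k + 7))

Invalid: residual - \frac{3 \cdot 2^{k} \left(2 k^{3} + 13 k^{2} - 4 k - 51\right) \left(k + 2\right)!}{\left(k + 6\right) \left(k + 7\right)} ≠ 0.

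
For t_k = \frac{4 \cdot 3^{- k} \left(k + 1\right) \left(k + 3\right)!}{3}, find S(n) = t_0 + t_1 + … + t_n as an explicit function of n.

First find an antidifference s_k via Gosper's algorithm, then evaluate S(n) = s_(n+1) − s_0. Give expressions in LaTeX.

r(k) = (k + 2)*(k + 4)/(3*(k + 1)) after simplifying.
Factor: A=k/3 + 4/3; B=1; C=k + 1.
Solve (k/3 + 4/3)·f(k+1) − (1)·f(k) = k + 1.
d = 0 from the (1,0,1) case.
A polynomial solution: f(k) = 3.
Certificate R = B(k−1)f/C = 3/(k + 1) gives s_k = 4*factorial(k + 3)/3**k.
s_(k+1) − s_k = 4*(k + 1)*factorial(k + 3)/(3*3**k) = t_k.
Evaluate: s_(n+1) = 4*3**(-n - 1)*factorial(n + 4); subtract s_(0) = 24 ⇒ S(n) = -24 + 4*factorial(n + 4)/(3*3**n).

S(n) = -24 + \frac{4 \cdot 3^{- n} \left(n + 4\right)!}{3}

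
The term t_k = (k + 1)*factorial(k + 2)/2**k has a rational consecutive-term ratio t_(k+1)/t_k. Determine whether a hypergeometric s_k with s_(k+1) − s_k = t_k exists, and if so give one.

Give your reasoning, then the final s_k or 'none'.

Step 1: r(k) = (k + 2)*(k + 3)/(2*(k + 1)).
Factor: A=k/2 + 3/2; B=1; C=k + 1.
Need (k/2 + 3/2)·f(k+1) − (1)·f(k) = k + 1.
Bound: deg f ≤ 0.
Solving with deg f ≤ 0: f(k) = 2.
Get s_k = R·t_k = 2**(1 - k)*factorial(k + 2) with R(k) = B(k−1)f(k)/C(k) = 2/(k + 1).
Verify: (k + 1)*factorial(k + 2)/2**k matches t_k.

s_k = 2**(1 - k)*factorial(k + 2)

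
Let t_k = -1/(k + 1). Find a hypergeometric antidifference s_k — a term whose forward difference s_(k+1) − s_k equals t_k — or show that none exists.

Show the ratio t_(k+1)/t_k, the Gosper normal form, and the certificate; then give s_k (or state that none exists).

r(k) = (k + 1)/(k + 2) after simplifying.
So A=k + 1 and B=k + 2, with C=1.
Key eq: (k + 1)·f(k+1) = (k + 1)·f(k) + (1).
From deg A=1, deg B=1, deg C=0: d=0.
Write f(k) = c0. Then LHS − RHS = -1, requiring -1 = 0: contradictory. No certificate.

none (Gosper's algorithm certifies no s_k)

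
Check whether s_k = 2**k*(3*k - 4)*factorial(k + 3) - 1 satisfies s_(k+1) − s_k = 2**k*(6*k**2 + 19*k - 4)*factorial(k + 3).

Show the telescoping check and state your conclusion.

s_(k+1) = 2**(k + 1)*(3*k - 1)*factorial(k + 4) - 1
s_(k+1) − s_k = 2**k*(6*k**2 + 19*k - 4)*factorial(k + 3)
(s_(k+1) − s_k) − t_k = 0

Valid — Δs_k = t_k.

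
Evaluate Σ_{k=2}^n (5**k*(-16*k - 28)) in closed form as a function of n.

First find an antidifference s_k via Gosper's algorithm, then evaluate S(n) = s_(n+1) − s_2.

S(n) = -20*5**n*n - 30*5**n + 250

Ratio r(k) = 5*(4*k + 11)/(4*k + 7).
Factor: A=5; B=1; C=k + 7/4.
Key eq: (5)·f(k+1) = (1)·f(k) + (k + 7/4).
Bound: deg f ≤ 1.
A polynomial solution: f(k) = (2*k + 1)/8.
Then R = B(k−1)f/C = (2*k + 1)/(2*(4*k + 7)), so s_k = R(k)·t_k = 5**k*(-4*k - 2).
Check: Δs_k = 5**k*(-16*k - 28). ✓
Evaluate: s_(n+1) = 5**(n + 1)*(-4*n - 6); subtract s_(2) = -250 ⇒ S(n) = -20*5**n*n - 30*5**n + 250.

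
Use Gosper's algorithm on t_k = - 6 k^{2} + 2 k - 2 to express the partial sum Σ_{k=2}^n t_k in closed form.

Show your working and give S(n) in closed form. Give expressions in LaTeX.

t_(k+1)/t_k = (-k + 3*(k + 1)**2)/(3*k**2 - k + 1).
A = 1, B = 1, C = k**2 - k/3 + 1/3.
f must satisfy (1)·f(k+1) − (1)·f(k) = k**2 - k/3 + 1/3.
d = 3 from the (0,0,2) case.
Match coefficients ⇒ f(k) = k*(k**2 - 2*k + 2)/3.
Then R = B(k−1)f/C = k*(k**2 - 2*k + 2)/(3*k**2 - k + 1), so s_k = R(k)·t_k = 2*k*(-k**2 + 2*k - 2).
Δs = -6*k**2 + 2*k - 2, as required.
Evaluate: s_(n+1) = -2*n**3 - 2*n**2 - 2*n - 2; subtract s_(2) = -8 ⇒ S(n) = -2*n**3 - 2*n**2 - 2*n + 6.

S(n) = - 2 n^{3} - 2 n^{2} - 2 n + 6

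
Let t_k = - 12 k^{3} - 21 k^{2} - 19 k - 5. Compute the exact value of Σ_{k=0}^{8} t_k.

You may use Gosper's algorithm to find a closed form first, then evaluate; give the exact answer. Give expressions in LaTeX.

Ratio r(k) = (12*k**3 + 57*k**2 + 97*k + 57)/(12*k**3 + 21*k**2 + 19*k + 5).
Normal form (A,B,C) = (1, 1, k**3 + 7*k**2/4 + 19*k/12 + 5/12).
Need (1)·f(k+1) − (1)·f(k) = k**3 + 7*k**2/4 + 19*k/12 + 5/12.
From deg A=0, deg B=0, deg C=3: d=4.
Match coefficients ⇒ f(k) = k*(3*k**3 + k**2 + 2*k - 1)/12.
Then R = B(k−1)f/C = k*(3*k**3 + k**2 + 2*k - 1)/(12*k**3 + 21*k**2 + 19*k + 5), so s_k = R(k)·t_k = k*(-3*k**3 - k**2 - 2*k + 1).
Check: Δs_k = -12*k**3 - 21*k**2 - 19*k - 5. ✓
Sum = s_(9) − s_(0); s_(9) = -20565, s_(0) = 0 ⇒ -20565.

Σ = -20565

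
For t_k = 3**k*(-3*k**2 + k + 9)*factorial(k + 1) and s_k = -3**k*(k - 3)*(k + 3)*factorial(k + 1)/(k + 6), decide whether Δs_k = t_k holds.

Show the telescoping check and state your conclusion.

Invalid: residual 3**(k + 1)*(3*k**3 + 17*k**2 - 16*k - 51)*factorial(k + 1)/((k + 6)*(k + 7)) ≠ 0.

s_(k+1) = -3**(k + 1)*(k - 2)*(k + 4)*factorial(k + 2)/(k + 7)
s_(k+1) − s_k = -3**k*(3*k**4 + 29*k**3 + 53*k**2 - 111*k - 225)*factorial(k + 1)/((k + 6)*(k + 7))
(s_(k+1) − s_k) − t_k = 3**(k + 1)*(3*k**3 + 17*k**2 - 16*k - 51)*factorial(k + 1)/((k + 6)*(k + 7))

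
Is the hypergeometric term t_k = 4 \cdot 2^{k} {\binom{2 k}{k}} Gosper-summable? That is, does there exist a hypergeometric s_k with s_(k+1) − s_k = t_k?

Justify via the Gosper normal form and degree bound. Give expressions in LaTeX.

No; the degree bound rules out any f.

t_(k+1)/t_k = 4*(2*k + 1)/(k + 1).
Take A(k)=8*k + 4, B(k)=k + 1, C(k)=1.
Need (8*k + 4)·f(k+1) − (k)·f(k) = 1.
Bound: deg f ≤ -1.
Bound -1 < 0, so the key equation has no polynomial solution.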